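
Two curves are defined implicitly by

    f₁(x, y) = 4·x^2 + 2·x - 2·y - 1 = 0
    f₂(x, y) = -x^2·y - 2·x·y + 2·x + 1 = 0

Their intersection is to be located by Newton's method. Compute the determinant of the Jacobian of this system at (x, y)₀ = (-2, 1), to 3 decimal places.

8.000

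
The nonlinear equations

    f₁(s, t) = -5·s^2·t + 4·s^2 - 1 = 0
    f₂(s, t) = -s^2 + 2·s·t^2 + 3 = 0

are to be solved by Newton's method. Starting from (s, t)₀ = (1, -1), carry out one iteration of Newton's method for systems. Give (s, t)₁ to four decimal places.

(0.8333, 0.0000)

At (1, -1): F = (8.0000, 4.0000).
Jacobian J = [[-10·s·t + 8·s, -5·s^2], [-2·s + 2·t^2, 4·s·t]].
At the point, J = [[18.0000, -5.0000], [0.0000, -4.0000]] (det J = -72.0000).
Solving J·Δ = −F gives Δ = (-0.1667, 1.0000).
Then the next iterate is (s, t)₁ = (0.8333, 0.0000).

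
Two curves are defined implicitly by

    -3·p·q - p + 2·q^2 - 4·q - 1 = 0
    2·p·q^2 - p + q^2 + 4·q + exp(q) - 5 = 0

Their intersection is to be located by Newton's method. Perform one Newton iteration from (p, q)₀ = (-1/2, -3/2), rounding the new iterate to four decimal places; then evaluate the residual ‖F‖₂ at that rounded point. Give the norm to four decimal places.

5.2604

At (-1/2, -3/2): F = (7.7500, -10.276870).
Jacobian J = [[-3·q - 1, -3·p + 4·q - 4], [2·q^2 - 1, 4·p·q + 2·q + exp(q) + 4]].
At the point, J = [[3.5000, -8.5000], [3.5000, 4.223130]] (det J = 44.530956).
Solving J·Δ = −F gives Δ = (1.2267, 1.4169).
Then the next iterate is (p, q)₁ = (0.7267, -0.0831).
Re-evaluating at (0.7267, -0.0831): F = (-1.199322, -5.121899), so ‖F‖₂ = 5.2604.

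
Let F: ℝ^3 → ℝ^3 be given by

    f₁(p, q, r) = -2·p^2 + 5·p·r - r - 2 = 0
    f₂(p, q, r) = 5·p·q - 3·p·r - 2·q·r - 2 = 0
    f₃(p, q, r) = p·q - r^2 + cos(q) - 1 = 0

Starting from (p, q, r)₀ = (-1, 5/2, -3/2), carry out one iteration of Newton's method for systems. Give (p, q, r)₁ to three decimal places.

At (-1, 5/2, -3/2): F = (5.000, -11.500, -6.55114).
Jacobian J = [[-4·p + 5·r, 0, 5·p - 1], [5·q - 3·r, 5·p - 2·r, -3·p - 2·q], [q, p - sin(q), -2·r]].
At the point, J = [[-3.500, 0.000, -6.000], [17.000, -2.000, -2.000], [2.500, -1.59847, 3.000]] (det J = 165.23346).
Solving J·Δ = −F gives Δ = (0.470, -2.314, 0.559).
Then the next iterate is (p, q, r)₁ = (-0.530, 0.186, -0.941).

(-0.530, 0.186, -0.941)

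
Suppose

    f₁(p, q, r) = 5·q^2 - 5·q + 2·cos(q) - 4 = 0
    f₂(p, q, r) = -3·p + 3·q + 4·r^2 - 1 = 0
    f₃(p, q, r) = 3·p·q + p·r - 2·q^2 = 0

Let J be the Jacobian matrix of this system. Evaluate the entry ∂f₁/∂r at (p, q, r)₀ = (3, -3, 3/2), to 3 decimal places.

∂f₁/∂r = 0.
At (3, -3, 3/2) this is 0.000.

0.000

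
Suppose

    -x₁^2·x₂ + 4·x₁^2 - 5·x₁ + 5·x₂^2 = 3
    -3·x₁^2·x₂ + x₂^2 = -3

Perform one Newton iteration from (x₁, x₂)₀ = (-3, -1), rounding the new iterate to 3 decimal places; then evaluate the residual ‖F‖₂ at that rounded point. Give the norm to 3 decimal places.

18.014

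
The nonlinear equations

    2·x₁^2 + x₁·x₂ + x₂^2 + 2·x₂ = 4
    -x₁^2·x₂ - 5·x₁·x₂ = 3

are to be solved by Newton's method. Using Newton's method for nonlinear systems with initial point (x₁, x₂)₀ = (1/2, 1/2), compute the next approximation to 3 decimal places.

(-5.241, 5.172)

At (1/2, 1/2): F = (-2.000, -4.375).
Jacobian J = [[4·x₁ + x₂, x₁ + 2·x₂ + 2], [-2·x₁·x₂ - 5·x₂, -x₁^2 - 5·x₁]].
At the point, J = [[2.500, 3.500], [-3.000, -2.750]] (det J = 3.625).
Solving J·Δ = −F gives Δ = (-5.741, 4.672).
Then the next iterate is (x₁, x₂)₁ = (-5.241, 5.172).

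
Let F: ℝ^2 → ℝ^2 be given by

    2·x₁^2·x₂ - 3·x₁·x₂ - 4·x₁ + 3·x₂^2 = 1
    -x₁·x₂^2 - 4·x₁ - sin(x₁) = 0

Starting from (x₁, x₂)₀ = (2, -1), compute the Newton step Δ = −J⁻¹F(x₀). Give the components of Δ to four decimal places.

(-1.3920, 1.1321)

At (2, -1): F = (-8.0000, -10.909297).
Jacobian J = [[4·x₁·x₂ - 3·x₂ - 4, 2·x₁^2 - 3·x₁ + 6·x₂], [-x₂^2 - cos(x₁) - 4, -2·x₁·x₂]].
At the point, J = [[-9.0000, -4.0000], [-4.583853, 4.0000]] (det J = -54.335413).
Solving J·Δ = −F gives Δ = (-1.3920, 1.1321).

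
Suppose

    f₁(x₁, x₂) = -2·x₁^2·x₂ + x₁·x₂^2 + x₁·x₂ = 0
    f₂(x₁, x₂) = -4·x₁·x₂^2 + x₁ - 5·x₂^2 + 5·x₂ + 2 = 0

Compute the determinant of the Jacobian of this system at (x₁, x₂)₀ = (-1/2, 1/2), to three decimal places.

3.500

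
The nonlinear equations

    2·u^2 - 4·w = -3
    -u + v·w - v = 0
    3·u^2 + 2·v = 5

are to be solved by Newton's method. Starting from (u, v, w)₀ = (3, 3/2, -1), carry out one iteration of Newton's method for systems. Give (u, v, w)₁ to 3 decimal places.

At (3, 3/2, -1): F = (25.000, -6.000, 25.000).
Jacobian J = [[4·u, 0, -4], [-1, w - 1, v], [6·u, 2, 0]].
At the point, J = [[12.000, 0.000, -4.000], [-1.000, -2.000, 1.500], [18.000, 2.000, 0.000]] (det J = -172.000).
Solving J·Δ = −F gives Δ = (-1.320, -0.622, 2.291).
Then the next iterate is (u, v, w)₁ = (1.680, 0.878, 1.291).

(1.680, 0.878, 1.291)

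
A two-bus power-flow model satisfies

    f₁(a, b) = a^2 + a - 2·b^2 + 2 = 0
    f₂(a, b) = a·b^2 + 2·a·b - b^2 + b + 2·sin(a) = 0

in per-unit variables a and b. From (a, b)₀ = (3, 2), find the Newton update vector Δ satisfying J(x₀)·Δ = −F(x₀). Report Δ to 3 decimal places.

(-1.751, -0.783)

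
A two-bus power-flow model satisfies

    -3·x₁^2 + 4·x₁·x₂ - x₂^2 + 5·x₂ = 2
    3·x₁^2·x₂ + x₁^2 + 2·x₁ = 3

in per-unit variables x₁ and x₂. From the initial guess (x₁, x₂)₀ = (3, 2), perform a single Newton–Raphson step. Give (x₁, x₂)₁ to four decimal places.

At (3, 2): F = (1.0000, 66.0000).
Jacobian J = [[-6·x₁ + 4·x₂, 4·x₁ - 2·x₂ + 5], [6·x₁·x₂ + 2·x₁ + 2, 3·x₁^2]].
At the point, J = [[-10.0000, 13.0000], [44.0000, 27.0000]] (det J = -842.0000).
Solving J·Δ = −F gives Δ = (-0.9869, -0.8361).
Then the next iterate is (x₁, x₂)₁ = (2.0131, 1.1639).

(2.0131, 1.1639)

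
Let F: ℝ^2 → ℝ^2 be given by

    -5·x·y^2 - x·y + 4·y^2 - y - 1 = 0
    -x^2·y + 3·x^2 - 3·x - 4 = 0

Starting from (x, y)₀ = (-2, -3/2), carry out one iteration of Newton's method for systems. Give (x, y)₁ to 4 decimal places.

(-1.1436, -0.9964)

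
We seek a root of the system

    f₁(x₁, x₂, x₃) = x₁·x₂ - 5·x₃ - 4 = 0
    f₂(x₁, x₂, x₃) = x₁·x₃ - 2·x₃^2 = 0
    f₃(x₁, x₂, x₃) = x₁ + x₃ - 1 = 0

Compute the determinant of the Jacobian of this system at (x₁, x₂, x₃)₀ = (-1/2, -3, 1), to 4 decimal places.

2.7500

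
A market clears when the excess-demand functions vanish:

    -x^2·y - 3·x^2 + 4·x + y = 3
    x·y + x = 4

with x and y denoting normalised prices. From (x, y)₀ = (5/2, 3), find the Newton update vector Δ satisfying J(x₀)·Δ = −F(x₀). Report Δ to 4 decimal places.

At (5/2, 3): F = (-27.5000, 6.0000).
Jacobian J = [[-2·x·y - 6·x + 4, -x^2 + 1], [y + 1, x]].
At the point, J = [[-26.0000, -5.2500], [4.0000, 2.5000]] (det J = -44.0000).
Solving J·Δ = −F gives Δ = (-0.8466, -1.0455).

(-0.8466, -1.0455)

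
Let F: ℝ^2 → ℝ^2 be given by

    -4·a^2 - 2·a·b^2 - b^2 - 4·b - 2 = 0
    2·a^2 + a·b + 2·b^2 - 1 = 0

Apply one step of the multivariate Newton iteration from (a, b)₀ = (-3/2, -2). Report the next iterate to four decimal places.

(-0.5560, -1.2687)

At (-3/2, -2): F = (5.0000, 14.5000).
Jacobian J = [[-8·a - 2·b^2, -4·a·b - 2·b - 4], [4·a + b, a + 4·b]].
At the point, J = [[4.0000, -12.0000], [-8.0000, -9.5000]] (det J = -134.0000).
Solving J·Δ = −F gives Δ = (0.9440, 0.7313).
Then the next iterate is (a, b)₁ = (-0.5560, -1.2687).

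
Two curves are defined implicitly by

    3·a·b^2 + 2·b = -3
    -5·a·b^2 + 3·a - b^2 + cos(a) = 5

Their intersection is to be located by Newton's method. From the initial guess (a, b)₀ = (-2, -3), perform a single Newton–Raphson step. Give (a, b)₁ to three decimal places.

At (-2, -3): F = (-57.000, 69.58385).
Jacobian J = [[3·b^2, 6·a·b + 2], [-5·b^2 - sin(a) + 3, -10·a·b - 2·b]].
At the point, J = [[27.000, 38.000], [-41.09070, -54.000]] (det J = 103.44670).
Solving J·Δ = −F gives Δ = (-4.194, 4.480).
Then the next iterate is (a, b)₁ = (-6.194, 1.480).

(-6.194, 1.480)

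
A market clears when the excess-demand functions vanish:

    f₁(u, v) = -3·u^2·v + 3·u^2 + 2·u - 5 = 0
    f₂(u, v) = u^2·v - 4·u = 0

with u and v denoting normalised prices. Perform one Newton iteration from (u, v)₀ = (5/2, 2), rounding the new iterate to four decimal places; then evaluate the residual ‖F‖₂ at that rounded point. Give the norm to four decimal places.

114.5475

At (5/2, 2): F = (-18.7500, 2.5000).
Jacobian J = [[-6·u·v + 6·u + 2, -3·u^2], [2·u·v - 4, u^2]].
At the point, J = [[-13.0000, -18.7500], [6.0000, 6.2500]] (det J = 31.2500).
Solving J·Δ = −F gives Δ = (2.2500, -2.5600).
Then the next iterate is (u, v)₁ = (4.7500, -0.5600).
Re-evaluating at (4.7500, -0.5600): F = (110.0925, -31.6350), so ‖F‖₂ = 114.5475.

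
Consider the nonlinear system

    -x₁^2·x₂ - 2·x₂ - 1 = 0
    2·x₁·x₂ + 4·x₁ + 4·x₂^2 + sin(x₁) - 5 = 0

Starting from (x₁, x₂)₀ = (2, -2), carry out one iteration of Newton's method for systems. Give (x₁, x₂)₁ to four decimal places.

(1.3853, -0.9862)

At (2, -2): F = (11.0000, 11.909297).
Jacobian J = [[-2·x₁·x₂, -x₁^2 - 2], [2·x₂ + cos(x₁) + 4, 2·x₁ + 8·x₂]].
At the point, J = [[8.0000, -6.0000], [-0.416147, -12.0000]] (det J = -98.496881).
Solving J·Δ = −F gives Δ = (-0.6147, 1.0138).
Then the next iterate is (x₁, x₂)₁ = (1.3853, -0.9862).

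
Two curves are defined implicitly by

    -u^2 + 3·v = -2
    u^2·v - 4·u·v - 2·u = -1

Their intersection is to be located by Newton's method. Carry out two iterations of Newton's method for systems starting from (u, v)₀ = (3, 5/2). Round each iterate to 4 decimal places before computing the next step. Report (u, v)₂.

At (3, 5/2): F = (0.5000, -12.5000).
Jacobian J = [[-2·u, 3], [2·u·v - 4·v - 2, u^2 - 4·u]].
At the point, J = [[-6.0000, 3.0000], [3.0000, -3.0000]] (det J = 9.0000).
Solving J·Δ = −F gives Δ = (-4.0000, -8.1667).
Then the next iterate is (u, v)₁ = (-1.0000, -5.6667).
Round to (-1.0000, -5.6667) and repeat: F = (-16.0001, -25.3335), J = [[2.0000, 3.0000], [32.0002, 5.0000]].
Δ = (-0.0465, 5.3644), so (u, v)₂ = (-1.0465, -0.3023).

(-1.0465, -0.3023)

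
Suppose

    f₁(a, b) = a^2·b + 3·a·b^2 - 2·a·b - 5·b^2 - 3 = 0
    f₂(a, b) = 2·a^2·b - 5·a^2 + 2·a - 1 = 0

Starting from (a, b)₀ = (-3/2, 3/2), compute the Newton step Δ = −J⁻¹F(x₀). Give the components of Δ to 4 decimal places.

(1.4887, -0.7577)

At (-3/2, 3/2): F = (-16.5000, -8.5000).
Jacobian J = [[2·a·b + 3·b^2 - 2·b, a^2 + 6·a·b - 2·a - 10·b], [4·a·b - 10·a + 2, 2·a^2]].
At the point, J = [[-0.7500, -23.2500], [8.0000, 4.5000]] (det J = 182.6250).
Solving J·Δ = −F gives Δ = (1.4887, -0.7577).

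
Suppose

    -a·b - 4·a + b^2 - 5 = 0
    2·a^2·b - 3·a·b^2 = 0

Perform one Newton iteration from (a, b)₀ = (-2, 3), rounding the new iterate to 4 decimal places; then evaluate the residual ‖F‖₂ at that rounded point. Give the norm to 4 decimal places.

15.7296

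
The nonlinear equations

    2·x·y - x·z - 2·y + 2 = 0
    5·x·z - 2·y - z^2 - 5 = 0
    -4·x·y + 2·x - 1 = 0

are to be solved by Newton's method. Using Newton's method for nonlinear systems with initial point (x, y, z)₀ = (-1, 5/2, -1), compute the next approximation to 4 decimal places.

At (-1, 5/2, -1): F = (-9.0000, -6.0000, 7.0000).
Jacobian J = [[2·y - z, 2·x - 2, -x], [5·z, -2, 5·x - 2·z], [-4·y + 2, -4·x, 0]].
At the point, J = [[6.0000, -4.0000, 1.0000], [-5.0000, -2.0000, -3.0000], [-8.0000, 4.0000, 0.0000]] (det J = -60.0000).
Solving J·Δ = −F gives Δ = (-0.5667, -2.8833, 0.8667).
Then the next iterate is (x, y, z)₁ = (-1.5667, -0.3833, -0.1333).

(-1.5667, -0.3833, -0.1333)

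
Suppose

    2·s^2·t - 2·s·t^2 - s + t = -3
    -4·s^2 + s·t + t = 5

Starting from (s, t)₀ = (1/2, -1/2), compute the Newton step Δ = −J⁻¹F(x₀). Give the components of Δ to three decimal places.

(-2.550, -3.150)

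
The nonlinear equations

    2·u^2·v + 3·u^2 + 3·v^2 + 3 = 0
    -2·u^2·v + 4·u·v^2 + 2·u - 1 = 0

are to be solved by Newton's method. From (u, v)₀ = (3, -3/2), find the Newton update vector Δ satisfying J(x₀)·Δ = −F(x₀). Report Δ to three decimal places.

(-4.052, -1.083)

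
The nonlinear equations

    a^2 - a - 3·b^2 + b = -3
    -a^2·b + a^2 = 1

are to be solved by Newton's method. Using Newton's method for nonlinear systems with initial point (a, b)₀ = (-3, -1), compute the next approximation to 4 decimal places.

(-1.5170, -1.0884)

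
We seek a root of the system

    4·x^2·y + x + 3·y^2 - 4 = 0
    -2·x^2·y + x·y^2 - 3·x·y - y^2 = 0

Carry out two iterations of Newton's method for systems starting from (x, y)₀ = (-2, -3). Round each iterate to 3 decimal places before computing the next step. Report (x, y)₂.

At (-2, -3): F = (-27.000, -21.000).
Jacobian J = [[8·x·y + 1, 4·x^2 + 6·y], [-4·x·y + y^2 - 3·y, -2·x^2 + 2·x·y - 3·x - 2·y]].
At the point, J = [[49.000, -2.000], [-6.000, 16.000]] (det J = 772.000).
Solving J·Δ = −F gives Δ = (0.614, 1.543).
Then the next iterate is (x, y)₁ = (-1.386, -1.457).
Round to (-1.386, -1.457) and repeat: F = (-10.21302, -5.52554), J = [[17.15522, -1.05802], [-1.58376, 7.26881]].
Δ = (0.651, 0.902), so (x, y)₂ = (-0.735, -0.555).

(-0.735, -0.555)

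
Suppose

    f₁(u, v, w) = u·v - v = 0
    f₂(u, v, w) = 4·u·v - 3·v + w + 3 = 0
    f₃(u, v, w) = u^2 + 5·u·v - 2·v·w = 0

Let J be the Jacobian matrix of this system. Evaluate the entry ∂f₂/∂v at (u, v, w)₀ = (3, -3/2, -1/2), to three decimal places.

9.000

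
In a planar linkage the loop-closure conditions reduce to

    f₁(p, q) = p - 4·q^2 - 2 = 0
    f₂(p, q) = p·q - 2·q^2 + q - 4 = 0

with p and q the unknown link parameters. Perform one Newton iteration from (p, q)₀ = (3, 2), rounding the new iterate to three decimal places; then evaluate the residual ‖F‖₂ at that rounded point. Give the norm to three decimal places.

3.914

At (3, 2): F = (-15.000, -4.000).
Jacobian J = [[1, -8·q], [q, p - 4·q + 1]].
At the point, J = [[1.000, -16.000], [2.000, -4.000]] (det J = 28.000).
Solving J·Δ = −F gives Δ = (0.143, -0.929).
Then the next iterate is (p, q)₁ = (3.143, 1.071).
Re-evaluating at (3.143, 1.071): F = (-3.44516, -1.85693), so ‖F‖₂ = 3.914.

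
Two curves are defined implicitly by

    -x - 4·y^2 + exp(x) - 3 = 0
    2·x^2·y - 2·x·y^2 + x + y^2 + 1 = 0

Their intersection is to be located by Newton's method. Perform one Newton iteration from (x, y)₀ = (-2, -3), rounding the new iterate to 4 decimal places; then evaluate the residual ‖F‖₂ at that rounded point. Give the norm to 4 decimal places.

At (-2, -3): F = (-36.864665, 20.0000).
Jacobian J = [[exp(x) - 1, -8·y], [4·x·y - 2·y^2 + 1, 2·x^2 - 4·x·y + 2·y]].
At the point, J = [[-0.864665, 24.0000], [7.0000, -22.0000]] (det J = -148.977376).
Solving J·Δ = −F gives Δ = (2.2220, 1.6161).
Then the next iterate is (x, y)₁ = (0.2220, -1.3839).
Re-evaluating at (0.2220, -1.3839): F = (-9.634145, 2.150431), so ‖F‖₂ = 9.8712.

9.8712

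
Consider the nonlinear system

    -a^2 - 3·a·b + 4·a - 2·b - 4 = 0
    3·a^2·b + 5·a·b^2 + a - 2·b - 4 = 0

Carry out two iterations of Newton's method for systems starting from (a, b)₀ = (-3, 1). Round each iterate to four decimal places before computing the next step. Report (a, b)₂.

At (-3, 1): F = (-18.0000, 3.0000).
Jacobian J = [[-2·a - 3·b + 4, -3·a - 2], [6·a·b + 5·b^2 + 1, 3·a^2 + 10·a·b - 2]].
At the point, J = [[7.0000, 7.0000], [-12.0000, -5.0000]] (det J = 49.0000).
Solving J·Δ = −F gives Δ = (-1.4082, 3.9796).
Then the next iterate is (a, b)₁ = (-4.4082, 4.9796).
Round to (-4.4082, 4.9796) and repeat: F = (14.828991, -274.611052), J = [[-2.1224, 11.2246], [-6.724356, -163.214045]].
Δ = (-1.5694, -1.6179), so (a, b)₂ = (-5.9776, 3.3617).

(-5.9776, 3.3617)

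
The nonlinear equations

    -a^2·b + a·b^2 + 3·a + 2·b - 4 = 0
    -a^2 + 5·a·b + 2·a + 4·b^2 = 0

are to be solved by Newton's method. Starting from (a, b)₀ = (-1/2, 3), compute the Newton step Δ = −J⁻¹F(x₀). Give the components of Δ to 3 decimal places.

(0.197, -1.433)

At (-1/2, 3): F = (-4.750, 27.250).
Jacobian J = [[-2·a·b + b^2 + 3, -a^2 + 2·a·b + 2], [-2·a + 5·b + 2, 5·a + 8·b]].
At the point, J = [[15.000, -1.250], [18.000, 21.500]] (det J = 345.000).
Solving J·Δ = −F gives Δ = (0.197, -1.433).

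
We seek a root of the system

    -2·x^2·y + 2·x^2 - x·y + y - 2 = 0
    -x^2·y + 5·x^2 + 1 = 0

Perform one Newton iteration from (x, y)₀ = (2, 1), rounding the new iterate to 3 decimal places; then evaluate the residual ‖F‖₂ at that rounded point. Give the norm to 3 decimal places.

4.578

At (2, 1): F = (-3.000, 17.000).
Jacobian J = [[-4·x·y + 4·x - y, -2·x^2 - x + 1], [-2·x·y + 10·x, -x^2]].
At the point, J = [[-1.000, -9.000], [16.000, -4.000]] (det J = 148.000).
Solving J·Δ = −F gives Δ = (-1.115, -0.209).
Then the next iterate is (x, y)₁ = (0.885, 0.791).
Re-evaluating at (0.885, 0.791): F = (-1.58165, 4.29659), so ‖F‖₂ = 4.578.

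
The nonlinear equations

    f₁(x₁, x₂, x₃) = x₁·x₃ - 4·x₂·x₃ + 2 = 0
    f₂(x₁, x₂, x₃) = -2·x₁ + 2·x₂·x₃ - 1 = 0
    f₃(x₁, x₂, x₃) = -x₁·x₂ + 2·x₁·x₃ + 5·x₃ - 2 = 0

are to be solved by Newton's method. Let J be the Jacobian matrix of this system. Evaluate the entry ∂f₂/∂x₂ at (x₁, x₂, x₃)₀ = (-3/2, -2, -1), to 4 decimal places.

-2.0000

∂f₂/∂x₂ = 2·x₃.
At (-3/2, -2, -1) this is -2.0000.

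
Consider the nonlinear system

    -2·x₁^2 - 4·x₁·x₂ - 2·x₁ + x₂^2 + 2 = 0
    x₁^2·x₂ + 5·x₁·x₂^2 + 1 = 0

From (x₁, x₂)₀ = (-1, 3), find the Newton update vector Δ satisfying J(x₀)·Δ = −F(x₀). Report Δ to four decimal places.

(-2.5700, -4.8700)

At (-1, 3): F = (23.0000, -41.0000).
Jacobian J = [[-4·x₁ - 4·x₂ - 2, -4·x₁ + 2·x₂], [2·x₁·x₂ + 5·x₂^2, x₁^2 + 10·x₁·x₂]].
At the point, J = [[-10.0000, 10.0000], [39.0000, -29.0000]] (det J = -100.0000).
Solving J·Δ = −F gives Δ = (-2.5700, -4.8700).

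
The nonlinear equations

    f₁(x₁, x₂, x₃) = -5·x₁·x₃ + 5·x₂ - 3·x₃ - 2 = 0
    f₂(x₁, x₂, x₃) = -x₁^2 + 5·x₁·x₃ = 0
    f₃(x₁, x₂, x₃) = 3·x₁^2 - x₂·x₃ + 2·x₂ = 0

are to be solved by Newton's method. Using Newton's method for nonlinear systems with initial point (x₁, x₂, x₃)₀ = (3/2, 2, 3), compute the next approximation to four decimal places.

At (3/2, 2, 3): F = (-23.5000, 20.2500, 4.7500).
Jacobian J = [[-5·x₃, 5, -5·x₁ - 3], [-2·x₁ + 5·x₃, 0, 5·x₁], [6·x₁, -x₃ + 2, -x₂]].
At the point, J = [[-15.0000, 5.0000, -10.5000], [12.0000, 0.0000, 7.5000], [9.0000, -1.0000, -2.0000]] (det J = 471.0000).
Solving J·Δ = −F gives Δ = (-0.8854, -0.6513, -1.2834).
Then the next iterate is (x₁, x₂, x₃)₁ = (0.6146, 1.3487, 1.7166).

(0.6146, 1.3487, 1.7166)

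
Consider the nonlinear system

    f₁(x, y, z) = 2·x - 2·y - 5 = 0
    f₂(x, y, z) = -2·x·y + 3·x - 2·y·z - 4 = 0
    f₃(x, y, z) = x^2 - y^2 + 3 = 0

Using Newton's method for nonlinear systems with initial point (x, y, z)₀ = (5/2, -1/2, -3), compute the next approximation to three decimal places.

At (5/2, -1/2, -3): F = (1.000, 3.000, 9.000).
Jacobian J = [[2, -2, 0], [-2·y + 3, -2·x - 2·z, -2·y], [2·x, -2·y, 0]].
At the point, J = [[2.000, -2.000, 0.000], [4.000, 1.000, 1.000], [5.000, 1.000, 0.000]] (det J = -12.000).
Solving J·Δ = −F gives Δ = (-1.583, -1.083, 4.417).
Then the next iterate is (x, y, z)₁ = (0.917, -1.583, 1.417).

(0.917, -1.583, 1.417)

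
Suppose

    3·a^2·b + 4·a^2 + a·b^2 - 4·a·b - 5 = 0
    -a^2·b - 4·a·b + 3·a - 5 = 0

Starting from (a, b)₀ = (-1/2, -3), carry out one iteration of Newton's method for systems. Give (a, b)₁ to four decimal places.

(1.1277, -7.4468)

At (-1/2, -3): F = (-16.7500, -11.7500).
Jacobian J = [[6·a·b + 8·a + b^2 - 4·b, 3·a^2 + 2·a·b - 4·a], [-2·a·b - 4·b + 3, -a^2 - 4·a]].
At the point, J = [[26.0000, 5.7500], [12.0000, 1.7500]] (det J = -23.5000).
Solving J·Δ = −F gives Δ = (1.6277, -4.4468).
Then the next iterate is (a, b)₁ = (1.1277, -7.4468).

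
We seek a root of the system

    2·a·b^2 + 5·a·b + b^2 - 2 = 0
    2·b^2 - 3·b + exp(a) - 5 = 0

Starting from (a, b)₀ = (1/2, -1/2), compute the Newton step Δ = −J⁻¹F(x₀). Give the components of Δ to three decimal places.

At (1/2, -1/2): F = (-2.750, -1.35128).
Jacobian J = [[2·b^2 + 5·b, 4·a·b + 5·a + 2·b], [exp(a), 4·b - 3]].
At the point, J = [[-2.000, 0.500], [1.64872, -5.000]] (det J = 9.17564).
Solving J·Δ = −F gives Δ = (-1.572, -0.789).

(-1.572, -0.789)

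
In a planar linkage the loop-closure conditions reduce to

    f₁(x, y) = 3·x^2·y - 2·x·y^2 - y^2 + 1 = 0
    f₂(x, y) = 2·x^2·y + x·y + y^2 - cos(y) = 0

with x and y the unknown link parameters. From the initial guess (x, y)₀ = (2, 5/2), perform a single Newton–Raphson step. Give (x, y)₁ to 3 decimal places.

At (2, 5/2): F = (-0.250, 32.05114).
Jacobian J = [[6·x·y - 2·y^2, 3·x^2 - 4·x·y - 2·y], [4·x·y + y, 2·x^2 + x + 2·y + sin(y)]].
At the point, J = [[17.500, -13.000], [22.500, 15.59847]] (det J = 565.47326).
Solving J·Δ = −F gives Δ = (-0.730, -1.002).
Then the next iterate is (x, y)₁ = (1.270, 1.498).

(1.270, 1.498)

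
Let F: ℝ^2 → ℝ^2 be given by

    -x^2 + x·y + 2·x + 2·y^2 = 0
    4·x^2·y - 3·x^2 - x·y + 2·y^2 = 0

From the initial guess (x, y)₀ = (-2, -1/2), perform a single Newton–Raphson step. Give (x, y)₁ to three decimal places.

(-0.906, -0.621)

At (-2, -1/2): F = (-6.500, -20.500).
Jacobian J = [[-2·x + y + 2, x + 4·y], [8·x·y - 6·x - y, 4·x^2 - x + 4·y]].
At the point, J = [[5.500, -4.000], [20.500, 16.000]] (det J = 170.000).
Solving J·Δ = −F gives Δ = (1.094, -0.121).
Then the next iterate is (x, y)₁ = (-0.906, -0.621).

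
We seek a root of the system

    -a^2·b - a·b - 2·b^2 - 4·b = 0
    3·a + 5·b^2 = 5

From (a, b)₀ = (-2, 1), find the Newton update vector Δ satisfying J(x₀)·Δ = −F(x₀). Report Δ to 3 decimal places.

At (-2, 1): F = (-8.000, -6.000).
Jacobian J = [[-2·a·b - b, -a^2 - a - 4·b - 4], [3, 10·b]].
At the point, J = [[3.000, -10.000], [3.000, 10.000]] (det J = 60.000).
Solving J·Δ = −F gives Δ = (2.333, -0.100).

(2.333, -0.100)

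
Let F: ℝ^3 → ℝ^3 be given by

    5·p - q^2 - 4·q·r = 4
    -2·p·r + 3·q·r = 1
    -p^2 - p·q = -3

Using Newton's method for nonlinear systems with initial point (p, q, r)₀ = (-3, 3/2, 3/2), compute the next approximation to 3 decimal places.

(-1.064, -0.905, 1.679)

At (-3, 3/2, 3/2): F = (-30.250, 14.750, -1.500).
Jacobian J = [[5, -2·q - 4·r, -4·q], [-2·r, 3·r, -2·p + 3·q], [-2·p - q, -p, 0]].
At the point, J = [[5.000, -9.000, -6.000], [-3.000, 4.500, 10.500], [4.500, 3.000, 0.000]] (det J = -407.250).
Solving J·Δ = −F gives Δ = (1.936, -2.405, 0.179).
Then the next iterate is (p, q, r)₁ = (-1.064, -0.905, 1.679).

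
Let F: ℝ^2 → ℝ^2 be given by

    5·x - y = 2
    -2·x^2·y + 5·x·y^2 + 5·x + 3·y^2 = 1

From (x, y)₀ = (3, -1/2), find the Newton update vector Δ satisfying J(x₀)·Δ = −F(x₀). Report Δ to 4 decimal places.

(-2.7332, -0.1662)

At (3, -1/2): F = (13.5000, 27.5000).
Jacobian J = [[5, -1], [-4·x·y + 5·y^2 + 5, -2·x^2 + 10·x·y + 6·y]].
At the point, J = [[5.0000, -1.0000], [12.2500, -36.0000]] (det J = -167.7500).
Solving J·Δ = −F gives Δ = (-2.7332, -0.1662).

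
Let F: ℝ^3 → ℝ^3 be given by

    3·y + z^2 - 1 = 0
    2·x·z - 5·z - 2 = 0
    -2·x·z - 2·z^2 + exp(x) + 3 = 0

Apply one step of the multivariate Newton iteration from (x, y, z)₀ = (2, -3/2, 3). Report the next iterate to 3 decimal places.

(2.638, -0.326, 1.830)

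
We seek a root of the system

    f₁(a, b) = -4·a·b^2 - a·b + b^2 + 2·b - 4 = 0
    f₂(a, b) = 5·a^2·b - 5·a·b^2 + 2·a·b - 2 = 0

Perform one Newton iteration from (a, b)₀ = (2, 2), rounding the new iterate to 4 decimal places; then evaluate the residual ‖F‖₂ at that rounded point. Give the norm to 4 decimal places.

10.3200

At (2, 2): F = (-32.0000, 6.0000).
Jacobian J = [[-4·b^2 - b, -8·a·b - a + 2·b + 2], [10·a·b - 5·b^2 + 2·b, 5·a^2 - 10·a·b + 2·a]].
At the point, J = [[-18.0000, -28.0000], [24.0000, -16.0000]] (det J = 960.0000).
Solving J·Δ = −F gives Δ = (-0.7083, -0.6875).
Then the next iterate is (a, b)₁ = (1.2917, 1.3125).
Re-evaluating at (1.2917, 1.3125): F = (-10.248320, 1.214395), so ‖F‖₂ = 10.3200.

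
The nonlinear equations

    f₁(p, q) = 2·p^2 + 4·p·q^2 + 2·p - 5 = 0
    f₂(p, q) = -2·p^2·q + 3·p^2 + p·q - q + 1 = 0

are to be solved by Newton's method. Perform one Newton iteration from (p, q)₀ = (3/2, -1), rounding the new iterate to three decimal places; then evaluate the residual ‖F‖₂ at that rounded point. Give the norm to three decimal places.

3.466

At (3/2, -1): F = (8.500, 11.750).
Jacobian J = [[4·p + 4·q^2 + 2, 8·p·q], [-4·p·q + 6·p + q, -2·p^2 + p - 1]].
At the point, J = [[12.000, -12.000], [14.000, -4.000]] (det J = 120.000).
Solving J·Δ = −F gives Δ = (-0.892, -0.183).
Then the next iterate is (p, q)₁ = (0.608, -1.183).
Re-evaluating at (0.608, -1.183): F = (0.35889, 3.44735), so ‖F‖₂ = 3.466.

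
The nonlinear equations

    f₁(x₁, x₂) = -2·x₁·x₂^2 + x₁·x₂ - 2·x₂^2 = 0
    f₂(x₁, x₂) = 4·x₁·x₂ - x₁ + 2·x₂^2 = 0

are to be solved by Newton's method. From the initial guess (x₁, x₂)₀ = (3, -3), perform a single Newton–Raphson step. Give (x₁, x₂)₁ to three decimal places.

(1.385, -2.077)

At (3, -3): F = (-81.000, -21.000).
Jacobian J = [[-2·x₂^2 + x₂, -4·x₁·x₂ + x₁ - 4·x₂], [4·x₂ - 1, 4·x₁ + 4·x₂]].
At the point, J = [[-21.000, 51.000], [-13.000, 0.000]] (det J = 663.000).
Solving J·Δ = −F gives Δ = (-1.615, 0.923).
Then the next iterate is (x₁, x₂)₁ = (1.385, -2.077).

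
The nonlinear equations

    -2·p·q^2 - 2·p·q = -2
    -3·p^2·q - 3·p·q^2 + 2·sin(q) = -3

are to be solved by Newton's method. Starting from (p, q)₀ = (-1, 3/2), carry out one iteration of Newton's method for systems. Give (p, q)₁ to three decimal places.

(-0.994, 0.318)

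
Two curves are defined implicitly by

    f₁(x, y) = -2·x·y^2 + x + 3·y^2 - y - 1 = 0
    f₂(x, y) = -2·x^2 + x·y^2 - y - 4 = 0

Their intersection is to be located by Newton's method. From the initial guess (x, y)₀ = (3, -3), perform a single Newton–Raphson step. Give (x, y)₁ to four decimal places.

At (3, -3): F = (-22.0000, 8.0000).
Jacobian J = [[-2·y^2 + 1, -4·x·y + 6·y - 1], [-4·x + y^2, 2·x·y - 1]].
At the point, J = [[-17.0000, 17.0000], [-3.0000, -19.0000]] (det J = 374.0000).
Solving J·Δ = −F gives Δ = (-0.7540, 0.5401).
Then the next iterate is (x, y)₁ = (2.2460, -2.4599).

(2.2460, -2.4599)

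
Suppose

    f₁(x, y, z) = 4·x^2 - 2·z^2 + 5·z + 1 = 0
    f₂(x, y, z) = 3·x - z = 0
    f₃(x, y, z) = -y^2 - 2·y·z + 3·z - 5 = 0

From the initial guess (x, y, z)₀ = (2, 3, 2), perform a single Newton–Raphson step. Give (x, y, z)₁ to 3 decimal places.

(1.000, 0.700, 3.000)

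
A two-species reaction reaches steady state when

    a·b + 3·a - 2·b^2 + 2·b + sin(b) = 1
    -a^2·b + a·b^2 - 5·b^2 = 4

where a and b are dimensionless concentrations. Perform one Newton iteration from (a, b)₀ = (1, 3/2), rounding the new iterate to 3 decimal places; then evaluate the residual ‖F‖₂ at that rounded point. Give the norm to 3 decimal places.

5.340

At (1, 3/2): F = (2.99749, -14.500).
Jacobian J = [[b + 3, a - 4·b + cos(b) + 2], [-2·a·b + b^2, -a^2 + 2·a·b - 10·b]].
At the point, J = [[4.500, -2.92926], [-0.750, -13.000]] (det J = -60.69695).
Solving J·Δ = −F gives Δ = (-1.342, -1.038).
Then the next iterate is (a, b)₁ = (-0.342, 0.462).
Re-evaluating at (-0.342, 0.462): F = (-1.24115, -5.19426), so ‖F‖₂ = 5.340.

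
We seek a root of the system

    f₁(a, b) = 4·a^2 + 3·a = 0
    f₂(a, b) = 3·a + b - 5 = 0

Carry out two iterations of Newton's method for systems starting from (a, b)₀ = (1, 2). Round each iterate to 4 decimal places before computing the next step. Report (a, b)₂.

(0.0895, 4.7315)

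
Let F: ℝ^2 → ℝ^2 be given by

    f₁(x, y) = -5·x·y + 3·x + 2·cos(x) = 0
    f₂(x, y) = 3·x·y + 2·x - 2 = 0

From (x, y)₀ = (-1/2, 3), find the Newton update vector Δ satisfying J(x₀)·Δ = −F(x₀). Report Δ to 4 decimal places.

(0.6507, -0.2284)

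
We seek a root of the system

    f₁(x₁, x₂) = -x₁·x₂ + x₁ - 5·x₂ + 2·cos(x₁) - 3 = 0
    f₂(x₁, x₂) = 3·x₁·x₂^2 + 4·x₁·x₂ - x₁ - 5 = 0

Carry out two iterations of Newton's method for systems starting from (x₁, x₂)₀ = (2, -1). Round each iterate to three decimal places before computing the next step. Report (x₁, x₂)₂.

(6.064, -3.561)

At (2, -1): F = (5.16771, -9.000).
Jacobian J = [[-x₂ - 2·sin(x₁) + 1, -x₁ - 5], [3·x₂^2 + 4·x₂ - 1, 6·x₁·x₂ + 4·x₁]].
At the point, J = [[0.18141, -7.000], [-2.000, -4.000]] (det J = -14.72562).
Solving J·Δ = −F gives Δ = (-5.682, 0.591).
Then the next iterate is (x₁, x₂)₁ = (-3.682, -0.409).
Round to (-3.682, -0.409) and repeat: F = (-7.85794, 2.85797), J = [[0.38003, -1.318], [-2.13416, -5.69237]].
Δ = (9.746, -3.152), so (x₁, x₂)₂ = (6.064, -3.561).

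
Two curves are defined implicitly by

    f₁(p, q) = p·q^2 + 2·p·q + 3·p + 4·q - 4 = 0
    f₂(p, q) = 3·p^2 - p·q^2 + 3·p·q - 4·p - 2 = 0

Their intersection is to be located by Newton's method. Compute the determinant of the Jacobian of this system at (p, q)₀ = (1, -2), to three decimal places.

37.000

J = [[q^2 + 2·q + 3, 2·p·q + 2·p + 4], [6·p - q^2 + 3·q - 4, -2·p·q + 3·p]].
At the point, J = [[3.000, 2.000], [-8.000, 7.000]].
det J = 37.000.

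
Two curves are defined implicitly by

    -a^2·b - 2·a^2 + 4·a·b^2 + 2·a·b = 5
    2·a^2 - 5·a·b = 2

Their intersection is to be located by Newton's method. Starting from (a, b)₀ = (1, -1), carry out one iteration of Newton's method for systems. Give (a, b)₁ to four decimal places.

(0.1270, -1.5714)

At (1, -1): F = (-4.0000, 5.0000).
Jacobian J = [[-2·a·b - 4·a + 4·b^2 + 2·b, -a^2 + 8·a·b + 2·a], [4·a - 5·b, -5·a]].
At the point, J = [[0.0000, -7.0000], [9.0000, -5.0000]] (det J = 63.0000).
Solving J·Δ = −F gives Δ = (-0.8730, -0.5714).
Then the next iterate is (a, b)₁ = (0.1270, -1.5714).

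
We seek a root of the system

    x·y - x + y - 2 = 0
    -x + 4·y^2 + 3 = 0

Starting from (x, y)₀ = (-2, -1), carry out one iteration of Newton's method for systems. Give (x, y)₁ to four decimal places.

(-2.0667, 0.1333)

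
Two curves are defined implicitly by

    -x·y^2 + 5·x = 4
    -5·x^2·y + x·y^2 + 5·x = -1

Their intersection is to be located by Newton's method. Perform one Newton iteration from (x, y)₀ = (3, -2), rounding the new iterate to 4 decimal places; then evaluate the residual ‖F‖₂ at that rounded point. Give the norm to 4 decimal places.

At (3, -2): F = (-1.0000, 118.0000).
Jacobian J = [[-y^2 + 5, -2·x·y], [-10·x·y + y^2 + 5, -5·x^2 + 2·x·y]].
At the point, J = [[1.0000, 12.0000], [69.0000, -57.0000]] (det J = -885.0000).
Solving J·Δ = −F gives Δ = (-1.5356, 0.2113).
Then the next iterate is (x, y)₁ = (1.4644, -1.7887).
Re-evaluating at (1.4644, -1.7887): F = (-1.363271, 32.186315), so ‖F‖₂ = 32.2152.

32.2152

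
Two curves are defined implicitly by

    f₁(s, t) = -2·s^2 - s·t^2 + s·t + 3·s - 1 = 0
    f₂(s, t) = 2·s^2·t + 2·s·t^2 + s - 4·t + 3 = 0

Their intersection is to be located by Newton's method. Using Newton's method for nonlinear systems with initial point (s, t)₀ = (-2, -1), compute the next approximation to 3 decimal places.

At (-2, -1): F = (-11.000, -7.000).
Jacobian J = [[-4·s - t^2 + t + 3, -2·s·t + s], [4·s·t + 2·t^2 + 1, 2·s^2 + 4·s·t - 4]].
At the point, J = [[9.000, -6.000], [11.000, 12.000]] (det J = 174.000).
Solving J·Δ = −F gives Δ = (1.000, -0.333).
Then the next iterate is (s, t)₁ = (-1.000, -1.333).

(-1.000, -1.333)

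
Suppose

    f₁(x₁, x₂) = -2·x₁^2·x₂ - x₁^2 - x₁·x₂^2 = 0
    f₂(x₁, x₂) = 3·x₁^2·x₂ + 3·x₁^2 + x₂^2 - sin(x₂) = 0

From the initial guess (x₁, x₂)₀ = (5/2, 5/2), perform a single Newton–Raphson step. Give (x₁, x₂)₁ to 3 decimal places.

At (5/2, 5/2): F = (-53.125, 71.27653).
Jacobian J = [[-4·x₁·x₂ - 2·x₁ - x₂^2, -2·x₁^2 - 2·x₁·x₂], [6·x₁·x₂ + 6·x₁, 3·x₁^2 + 2·x₂ - cos(x₂)]].
At the point, J = [[-36.250, -25.000], [52.500, 24.55114]] (det J = 422.52104).
Solving J·Δ = −F gives Δ = (-1.130, -0.486).
Then the next iterate is (x₁, x₂)₁ = (1.370, 2.014).

(1.370, 2.014)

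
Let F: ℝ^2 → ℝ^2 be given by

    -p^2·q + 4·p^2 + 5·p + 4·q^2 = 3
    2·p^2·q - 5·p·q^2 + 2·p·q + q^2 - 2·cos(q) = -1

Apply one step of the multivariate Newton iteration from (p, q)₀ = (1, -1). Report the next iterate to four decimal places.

(0.2689, -0.9963)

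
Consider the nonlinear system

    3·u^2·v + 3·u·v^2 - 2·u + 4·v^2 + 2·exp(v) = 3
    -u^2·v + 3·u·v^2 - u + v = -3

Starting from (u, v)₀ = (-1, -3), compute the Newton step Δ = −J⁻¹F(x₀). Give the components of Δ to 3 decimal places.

(0.100, 1.167)

At (-1, -3): F = (-0.90043, -23.000).
Jacobian J = [[6·u·v + 3·v^2 - 2, 3·u^2 + 6·u·v + 8·v + 2·exp(v)], [-2·u·v + 3·v^2 - 1, -u^2 + 6·u·v + 1]].
At the point, J = [[43.000, -2.90043], [20.000, 18.000]] (det J = 832.00852).
Solving J·Δ = −F gives Δ = (0.100, 1.167).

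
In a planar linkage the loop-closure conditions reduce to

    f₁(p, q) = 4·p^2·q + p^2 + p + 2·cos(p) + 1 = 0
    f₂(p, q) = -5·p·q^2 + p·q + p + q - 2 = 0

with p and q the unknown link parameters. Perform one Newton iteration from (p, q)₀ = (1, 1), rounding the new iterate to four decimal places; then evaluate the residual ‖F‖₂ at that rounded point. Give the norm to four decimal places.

3.6991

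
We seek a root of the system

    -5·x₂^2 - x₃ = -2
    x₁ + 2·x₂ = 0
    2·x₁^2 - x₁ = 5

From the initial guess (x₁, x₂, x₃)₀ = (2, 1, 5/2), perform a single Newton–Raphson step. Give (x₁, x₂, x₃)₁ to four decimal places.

(1.8571, -0.9286, 16.2857)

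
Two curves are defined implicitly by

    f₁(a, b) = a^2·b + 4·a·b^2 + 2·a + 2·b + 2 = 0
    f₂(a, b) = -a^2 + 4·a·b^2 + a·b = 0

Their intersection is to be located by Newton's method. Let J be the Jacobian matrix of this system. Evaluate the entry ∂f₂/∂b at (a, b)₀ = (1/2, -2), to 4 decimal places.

-7.5000

∂f₂/∂b = 8·a·b + a.
At (1/2, -2) this is -7.5000.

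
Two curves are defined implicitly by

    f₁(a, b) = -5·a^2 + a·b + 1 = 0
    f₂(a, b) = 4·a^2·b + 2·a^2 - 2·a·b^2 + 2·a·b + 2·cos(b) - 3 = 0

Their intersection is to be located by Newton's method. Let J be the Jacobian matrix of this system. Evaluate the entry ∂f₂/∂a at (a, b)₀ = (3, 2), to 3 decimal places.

56.000

∂f₂/∂a = 8·a·b + 4·a - 2·b^2 + 2·b.
At (3, 2) this is 56.000.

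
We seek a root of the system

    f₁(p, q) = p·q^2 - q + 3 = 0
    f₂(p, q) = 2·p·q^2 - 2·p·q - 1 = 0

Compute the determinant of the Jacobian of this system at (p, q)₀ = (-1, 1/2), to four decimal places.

-1.0000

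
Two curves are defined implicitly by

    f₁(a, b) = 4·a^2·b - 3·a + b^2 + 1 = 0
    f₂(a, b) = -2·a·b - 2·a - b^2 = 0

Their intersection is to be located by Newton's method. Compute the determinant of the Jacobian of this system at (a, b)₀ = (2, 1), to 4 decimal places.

J = [[8·a·b - 3, 4·a^2 + 2·b], [-2·b - 2, -2·a - 2·b]].
At the point, J = [[13.0000, 18.0000], [-4.0000, -6.0000]].
det J = -6.0000.

-6.0000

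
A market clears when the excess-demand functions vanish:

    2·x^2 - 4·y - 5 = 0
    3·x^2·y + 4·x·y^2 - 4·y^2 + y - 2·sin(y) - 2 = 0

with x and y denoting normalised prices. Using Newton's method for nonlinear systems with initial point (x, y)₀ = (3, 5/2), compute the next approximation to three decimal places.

At (3, 5/2): F = (3.000, 116.80306).
Jacobian J = [[4·x, -4], [6·x·y + 4·y^2, 3·x^2 + 8·x·y - 8·y - 2·cos(y) + 1]].
At the point, J = [[12.000, -4.000], [70.000, 69.60229]] (det J = 1115.22745).
Solving J·Δ = −F gives Δ = (-0.606, -1.069).
Then the next iterate is (x, y)₁ = (2.394, 1.431).

(2.394, 1.431)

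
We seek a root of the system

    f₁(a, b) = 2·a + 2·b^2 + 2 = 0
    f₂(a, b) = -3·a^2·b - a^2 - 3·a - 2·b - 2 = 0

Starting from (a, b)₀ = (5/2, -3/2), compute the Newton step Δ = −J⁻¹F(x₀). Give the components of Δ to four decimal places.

At (5/2, -3/2): F = (11.5000, 15.3750).
Jacobian J = [[2, 4·b], [-6·a·b - 2·a - 3, -3·a^2 - 2]].
At the point, J = [[2.0000, -6.0000], [14.5000, -20.7500]] (det J = 45.5000).
Solving J·Δ = −F gives Δ = (3.2170, 2.9890).

(3.2170, 2.9890)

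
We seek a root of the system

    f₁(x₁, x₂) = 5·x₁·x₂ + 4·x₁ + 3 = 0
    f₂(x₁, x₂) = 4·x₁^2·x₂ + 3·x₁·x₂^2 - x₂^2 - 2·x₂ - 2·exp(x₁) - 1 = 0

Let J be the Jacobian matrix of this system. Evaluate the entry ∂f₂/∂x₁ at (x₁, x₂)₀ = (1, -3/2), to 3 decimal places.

-10.687

∂f₂/∂x₁ = 8·x₁·x₂ + 3·x₂^2 - 2·exp(x₁).
At (1, -3/2) this is -10.687.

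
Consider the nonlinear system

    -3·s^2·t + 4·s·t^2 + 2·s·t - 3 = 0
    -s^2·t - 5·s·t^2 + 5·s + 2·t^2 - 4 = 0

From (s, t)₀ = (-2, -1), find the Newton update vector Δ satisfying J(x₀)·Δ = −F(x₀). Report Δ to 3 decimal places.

At (-2, -1): F = (5.000, 2.000).
Jacobian J = [[-6·s·t + 4·t^2 + 2·t, -3·s^2 + 8·s·t + 2·s], [-2·s·t - 5·t^2 + 5, -s^2 - 10·s·t + 4·t]].
At the point, J = [[-10.000, 0.000], [-4.000, -28.000]] (det J = 280.000).
Solving J·Δ = −F gives Δ = (0.500, 0.000).

(0.500, 0.000)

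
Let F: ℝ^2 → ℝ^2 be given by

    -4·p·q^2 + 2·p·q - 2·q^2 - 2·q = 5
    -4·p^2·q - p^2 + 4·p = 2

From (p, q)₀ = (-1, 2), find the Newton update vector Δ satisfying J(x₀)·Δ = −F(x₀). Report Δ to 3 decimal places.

At (-1, 2): F = (-5.000, -15.000).
Jacobian J = [[-4·q^2 + 2·q, -8·p·q + 2·p - 4·q - 2], [-8·p·q - 2·p + 4, -4·p^2]].
At the point, J = [[-12.000, 4.000], [22.000, -4.000]] (det J = -40.000).
Solving J·Δ = −F gives Δ = (2.000, 7.250).

(2.000, 7.250)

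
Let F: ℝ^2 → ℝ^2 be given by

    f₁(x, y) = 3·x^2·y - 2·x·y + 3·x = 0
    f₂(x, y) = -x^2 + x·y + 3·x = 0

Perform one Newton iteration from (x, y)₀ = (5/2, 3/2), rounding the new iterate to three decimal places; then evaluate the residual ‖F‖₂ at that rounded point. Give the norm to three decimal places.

At (5/2, 3/2): F = (28.125, 5.000).
Jacobian J = [[6·x·y - 2·y + 3, 3·x^2 - 2·x], [-2·x + y + 3, x]].
At the point, J = [[22.500, 13.750], [-0.500, 2.500]] (det J = 63.125).
Solving J·Δ = −F gives Δ = (-0.025, -2.005).
Then the next iterate is (x, y)₁ = (2.475, -0.505).
Re-evaluating at (2.475, -0.505): F = (0.64443, 0.04950), so ‖F‖₂ = 0.646.

0.646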